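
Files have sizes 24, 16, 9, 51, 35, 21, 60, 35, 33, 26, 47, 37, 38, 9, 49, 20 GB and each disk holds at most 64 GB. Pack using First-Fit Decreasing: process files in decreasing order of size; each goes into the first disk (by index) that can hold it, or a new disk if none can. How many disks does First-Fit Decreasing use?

9

Sorted descending: 60, 51, 49, 47, 38, 37, 35, 35, 33, 26, 24, 21, 20, 16, 9, 9.
60 GB → disk 1 (remaining 4 GB)
51 GB → disk 2 (remaining 13 GB)
49 GB → disk 3 (remaining 15 GB)
47 GB → disk 4 (remaining 17 GB)
38 GB → disk 5 (remaining 26 GB)
37 GB → disk 6 (remaining 27 GB)
35 GB → disk 7 (remaining 29 GB)
35 GB → disk 8 (remaining 29 GB)
33 GB → disk 9 (remaining 31 GB)
26 GB → disk 5 (remaining 0 GB)
24 GB → disk 6 (remaining 3 GB)
21 GB → disk 7 (remaining 8 GB)
20 GB → disk 8 (remaining 9 GB)
16 GB → disk 4 (remaining 1 GB)
9 GB → disk 2 (remaining 4 GB)
9 GB → disk 3 (remaining 6 GB)
Final disks: [60] [51,9] [49,9] [47,16] [38,26] [37,24] [35,21] [35,20] [33].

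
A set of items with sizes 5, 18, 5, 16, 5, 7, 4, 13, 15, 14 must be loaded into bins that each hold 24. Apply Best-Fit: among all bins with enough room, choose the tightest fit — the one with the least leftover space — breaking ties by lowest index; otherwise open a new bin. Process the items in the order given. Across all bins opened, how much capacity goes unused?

Put 5 in bin 1; 19 remain.
Put 18 in bin 1; 1 remain.
Put 5 in bin 2; 19 remain.
Put 16 in bin 2; 3 remain.
Put 5 in bin 3; 19 remain.
Put 7 in bin 3; 12 remain.
Put 4 in bin 3; 8 remain.
Put 13 in bin 4; 11 remain.
Put 15 in bin 5; 9 remain.
Put 14 in bin 6; 10 remain.
6 bins × 24 = 144; used 102; unused 42.

42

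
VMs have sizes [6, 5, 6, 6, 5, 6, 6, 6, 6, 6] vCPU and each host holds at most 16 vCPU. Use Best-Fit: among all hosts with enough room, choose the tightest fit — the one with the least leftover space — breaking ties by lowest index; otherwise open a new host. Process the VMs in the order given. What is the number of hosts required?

host 1: place 6 vCPU, 10 vCPU left
host 1: place 5 vCPU, 5 vCPU left
host 2: place 6 vCPU, 10 vCPU left
host 2: place 6 vCPU, 4 vCPU left
host 1: place 5 vCPU, 0 vCPU left
host 3: place 6 vCPU, 10 vCPU left
host 3: place 6 vCPU, 4 vCPU left
host 4: place 6 vCPU, 10 vCPU left
host 4: place 6 vCPU, 4 vCPU left
host 5: place 6 vCPU, 10 vCPU left
Final hosts: [6,5,5] [6,6] [6,6] [6,6] [6].

5 hosts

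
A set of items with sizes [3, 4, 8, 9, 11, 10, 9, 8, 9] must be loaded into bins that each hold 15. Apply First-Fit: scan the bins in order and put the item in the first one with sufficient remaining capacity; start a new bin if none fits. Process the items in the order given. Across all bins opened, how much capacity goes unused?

bin 1: place 3, 12 left
bin 1: place 4, 8 left
bin 1: place 8, 0 left
bin 2: place 9, 6 left
bin 3: place 11, 4 left
bin 4: place 10, 5 left
bin 5: place 9, 6 left
bin 6: place 8, 7 left
bin 7: place 9, 6 left
7 bins × 15 = 105; used 71; unused 34.

34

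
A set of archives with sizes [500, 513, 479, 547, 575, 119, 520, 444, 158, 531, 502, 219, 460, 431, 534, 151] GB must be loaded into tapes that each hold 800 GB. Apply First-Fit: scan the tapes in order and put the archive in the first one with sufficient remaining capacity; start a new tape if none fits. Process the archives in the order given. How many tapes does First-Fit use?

12

Put 500 GB in tape 1; 300 GB remain.
Put 513 GB in tape 2; 287 GB remain.
Put 479 GB in tape 3; 321 GB remain.
Put 547 GB in tape 4; 253 GB remain.
Put 575 GB in tape 5; 225 GB remain.
Put 119 GB in tape 1; 181 GB remain.
Put 520 GB in tape 6; 280 GB remain.
Put 444 GB in tape 7; 356 GB remain.
Put 158 GB in tape 1; 23 GB remain.
Put 531 GB in tape 8; 269 GB remain.
Put 502 GB in tape 9; 298 GB remain.
Put 219 GB in tape 2; 68 GB remain.
Put 460 GB in tape 10; 340 GB remain.
Put 431 GB in tape 11; 369 GB remain.
Put 534 GB in tape 12; 266 GB remain.
Put 151 GB in tape 3; 170 GB remain.
Final tapes: [500,119,158] [513,219] [479,151] [547] [575] [520] [444] [531] [502] [460] [431] [534].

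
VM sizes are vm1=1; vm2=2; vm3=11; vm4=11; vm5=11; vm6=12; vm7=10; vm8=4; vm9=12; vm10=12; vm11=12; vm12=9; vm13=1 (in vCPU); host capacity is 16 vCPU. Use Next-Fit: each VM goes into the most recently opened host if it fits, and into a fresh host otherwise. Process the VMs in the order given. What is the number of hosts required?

vm1 (1 vCPU) → host 1 (remaining 15 vCPU)
vm2 (2 vCPU) → host 1 (remaining 13 vCPU)
vm3 (11 vCPU) → host 1 (remaining 2 vCPU)
vm4 (11 vCPU) → host 2 (remaining 5 vCPU)
vm5 (11 vCPU) → host 3 (remaining 5 vCPU)
vm6 (12 vCPU) → host 4 (remaining 4 vCPU)
vm7 (10 vCPU) → host 5 (remaining 6 vCPU)
vm8 (4 vCPU) → host 5 (remaining 2 vCPU)
vm9 (12 vCPU) → host 6 (remaining 4 vCPU)
vm10 (12 vCPU) → host 7 (remaining 4 vCPU)
vm11 (12 vCPU) → host 8 (remaining 4 vCPU)
vm12 (9 vCPU) → host 9 (remaining 7 vCPU)
vm13 (1 vCPU) → host 9 (remaining 6 vCPU)

9 hosts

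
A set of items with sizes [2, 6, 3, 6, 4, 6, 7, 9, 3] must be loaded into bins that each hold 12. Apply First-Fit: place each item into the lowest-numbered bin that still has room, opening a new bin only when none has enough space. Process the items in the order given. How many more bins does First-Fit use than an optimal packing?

1

First-Fit: [2,6,3] [6,4] [6,3] [7] [9] → 5 bins.
Total size 46; any packing needs at least ⌈46/12⌉ = 4 bins.
An optimal packing achieves that bound: [9,3] [7,4] [6,6] [6,3,2] → 4 bins.
Excess: 5 − 4 = 1.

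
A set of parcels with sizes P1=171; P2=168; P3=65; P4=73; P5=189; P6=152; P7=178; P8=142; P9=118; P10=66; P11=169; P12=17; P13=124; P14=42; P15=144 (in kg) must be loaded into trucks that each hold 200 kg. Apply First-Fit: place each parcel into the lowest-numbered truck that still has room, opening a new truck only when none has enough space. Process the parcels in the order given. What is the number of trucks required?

11

P1 (171 kg) → truck 1 (remaining 29 kg)
P2 (168 kg) → truck 2 (remaining 32 kg)
P3 (65 kg) → truck 3 (remaining 135 kg)
P4 (73 kg) → truck 3 (remaining 62 kg)
P5 (189 kg) → truck 4 (remaining 11 kg)
P6 (152 kg) → truck 5 (remaining 48 kg)
P7 (178 kg) → truck 6 (remaining 22 kg)
P8 (142 kg) → truck 7 (remaining 58 kg)
P9 (118 kg) → truck 8 (remaining 82 kg)
P10 (66 kg) → truck 8 (remaining 16 kg)
P11 (169 kg) → truck 9 (remaining 31 kg)
P12 (17 kg) → truck 1 (remaining 12 kg)
P13 (124 kg) → truck 10 (remaining 76 kg)
P14 (42 kg) → truck 3 (remaining 20 kg)
P15 (144 kg) → truck 11 (remaining 56 kg)
Final trucks: [171,17] [168] [65,73,42] [189] [152] [178] [142] [118,66] [169] [124] [144].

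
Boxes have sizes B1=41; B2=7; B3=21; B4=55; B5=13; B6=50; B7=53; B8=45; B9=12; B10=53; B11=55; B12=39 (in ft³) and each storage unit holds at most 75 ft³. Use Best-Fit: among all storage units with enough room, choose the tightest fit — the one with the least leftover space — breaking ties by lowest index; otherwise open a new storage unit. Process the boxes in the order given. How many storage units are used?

8 storage units

storage unit 1: place B1 (41 ft³), 34 ft³ left
storage unit 1: place B2 (7 ft³), 27 ft³ left
storage unit 1: place B3 (21 ft³), 6 ft³ left
storage unit 2: place B4 (55 ft³), 20 ft³ left
storage unit 2: place B5 (13 ft³), 7 ft³ left
storage unit 3: place B6 (50 ft³), 25 ft³ left
storage unit 4: place B7 (53 ft³), 22 ft³ left
storage unit 5: place B8 (45 ft³), 30 ft³ left
storage unit 4: place B9 (12 ft³), 10 ft³ left
storage unit 6: place B10 (53 ft³), 22 ft³ left
storage unit 7: place B11 (55 ft³), 20 ft³ left
storage unit 8: place B12 (39 ft³), 36 ft³ left
Final storage units: [41,7,21] [55,13] [50] [53,12] [45] [53] [55] [39].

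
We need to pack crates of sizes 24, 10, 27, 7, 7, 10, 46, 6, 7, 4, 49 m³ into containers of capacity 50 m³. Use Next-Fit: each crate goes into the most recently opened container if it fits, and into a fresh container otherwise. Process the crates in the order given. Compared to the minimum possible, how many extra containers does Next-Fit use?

2

Next-Fit: [24,10] [27,7,7] [10] [46] [6,7,4] [49] → 6 containers.
Total size 197 m³; any packing needs at least ⌈197/50⌉ = 4 containers.
An optimal packing achieves that bound: [49] [46,4] [27,10,7,6] [24,10,7,7] → 4 containers.
Excess: 6 − 4 = 2.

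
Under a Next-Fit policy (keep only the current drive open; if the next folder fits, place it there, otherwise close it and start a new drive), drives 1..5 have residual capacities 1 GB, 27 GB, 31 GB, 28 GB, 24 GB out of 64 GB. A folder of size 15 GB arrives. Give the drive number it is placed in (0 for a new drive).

Next-Fit only looks at drive 5, which has 24 GB free.
15 GB fits there.

5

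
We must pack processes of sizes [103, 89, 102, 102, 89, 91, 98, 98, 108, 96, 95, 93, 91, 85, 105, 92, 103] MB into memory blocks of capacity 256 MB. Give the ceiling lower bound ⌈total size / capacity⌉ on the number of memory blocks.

Total size = 103 + 89 + 102 + 102 + 89 + 91 + 98 + 98 + 108 + 96 + 95 + 93 + 91 + 85 + 105 + 92 + 103 = 1640 MB.
⌈1640 / 256⌉ = 7.

7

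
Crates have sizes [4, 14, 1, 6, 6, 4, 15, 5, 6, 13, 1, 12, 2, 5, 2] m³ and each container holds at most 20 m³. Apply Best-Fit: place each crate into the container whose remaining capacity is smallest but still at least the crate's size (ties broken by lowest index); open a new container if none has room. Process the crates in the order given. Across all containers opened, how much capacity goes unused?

4

4 m³ → container 1 (remaining 16 m³)
14 m³ → container 1 (remaining 2 m³)
1 m³ → container 1 (remaining 1 m³)
6 m³ → container 2 (remaining 14 m³)
6 m³ → container 2 (remaining 8 m³)
4 m³ → container 2 (remaining 4 m³)
15 m³ → container 3 (remaining 5 m³)
5 m³ → container 3 (remaining 0 m³)
6 m³ → container 4 (remaining 14 m³)
13 m³ → container 4 (remaining 1 m³)
1 m³ → container 1 (remaining 0 m³)
12 m³ → container 5 (remaining 8 m³)
2 m³ → container 2 (remaining 2 m³)
5 m³ → container 5 (remaining 3 m³)
2 m³ → container 2 (remaining 0 m³)
5 containers × 20 m³ = 100 m³; used 96 m³; unused 4 m³.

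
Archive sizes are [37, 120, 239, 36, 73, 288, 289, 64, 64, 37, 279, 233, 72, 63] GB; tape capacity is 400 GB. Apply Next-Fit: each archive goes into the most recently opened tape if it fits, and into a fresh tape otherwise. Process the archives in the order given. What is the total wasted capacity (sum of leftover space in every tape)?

106

37 GB → tape 1 (remaining 363 GB)
120 GB → tape 1 (remaining 243 GB)
239 GB → tape 1 (remaining 4 GB)
36 GB → tape 2 (remaining 364 GB)
73 GB → tape 2 (remaining 291 GB)
288 GB → tape 2 (remaining 3 GB)
289 GB → tape 3 (remaining 111 GB)
64 GB → tape 3 (remaining 47 GB)
64 GB → tape 4 (remaining 336 GB)
37 GB → tape 4 (remaining 299 GB)
279 GB → tape 4 (remaining 20 GB)
233 GB → tape 5 (remaining 167 GB)
72 GB → tape 5 (remaining 95 GB)
63 GB → tape 5 (remaining 32 GB)
5 tapes × 400 GB = 2000 GB; used 1894 GB; unused 106 GB.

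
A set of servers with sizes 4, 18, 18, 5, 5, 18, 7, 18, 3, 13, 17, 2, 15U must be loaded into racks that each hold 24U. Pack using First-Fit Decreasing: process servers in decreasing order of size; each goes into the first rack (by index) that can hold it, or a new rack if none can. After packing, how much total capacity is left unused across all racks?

25

Sorted descending: 18, 18, 18, 18, 17, 15, 13, 7, 5, 5, 4, 3, 2.
18U → rack 1 (remaining 6U)
18U → rack 2 (remaining 6U)
18U → rack 3 (remaining 6U)
18U → rack 4 (remaining 6U)
17U → rack 5 (remaining 7U)
15U → rack 6 (remaining 9U)
13U → rack 7 (remaining 11U)
7U → rack 5 (remaining 0U)
5U → rack 1 (remaining 1U)
5U → rack 2 (remaining 1U)
4U → rack 3 (remaining 2U)
3U → rack 4 (remaining 3U)
2U → rack 3 (remaining 0U)
7 racks × 24U = 168U; used 143U; unused 25U.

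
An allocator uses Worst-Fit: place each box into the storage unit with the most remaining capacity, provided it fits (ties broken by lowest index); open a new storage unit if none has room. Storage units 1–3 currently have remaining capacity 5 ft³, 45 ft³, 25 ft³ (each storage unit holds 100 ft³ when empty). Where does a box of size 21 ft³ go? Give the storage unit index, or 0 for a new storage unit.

Storage units with room: storage unit 2 (45 ft³), storage unit 3 (25 ft³).
Most room is storage unit 2 with 45 ft³ free.

2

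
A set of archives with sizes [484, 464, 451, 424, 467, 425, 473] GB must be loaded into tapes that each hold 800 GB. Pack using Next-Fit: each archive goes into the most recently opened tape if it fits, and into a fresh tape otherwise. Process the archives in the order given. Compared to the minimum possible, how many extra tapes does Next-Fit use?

Next-Fit: [484] [464] [451] [424] [467] [425] [473] → 7 tapes.
7 archives exceed 400 GB (half the capacity), and no two of those can share a tape, so at least 7 tapes are needed.
So 7 is already optimal.

0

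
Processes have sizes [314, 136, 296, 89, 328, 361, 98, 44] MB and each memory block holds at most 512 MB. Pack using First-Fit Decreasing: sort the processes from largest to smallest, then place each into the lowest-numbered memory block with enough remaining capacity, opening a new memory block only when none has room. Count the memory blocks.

Sorted descending: 361, 328, 314, 296, 136, 98, 89, 44.
361 MB → memory block 1 (remaining 151 MB)
328 MB → memory block 2 (remaining 184 MB)
314 MB → memory block 3 (remaining 198 MB)
296 MB → memory block 4 (remaining 216 MB)
136 MB → memory block 1 (remaining 15 MB)
98 MB → memory block 2 (remaining 86 MB)
89 MB → memory block 3 (remaining 109 MB)
44 MB → memory block 2 (remaining 42 MB)
Final memory blocks: [361,136] [328,98,44] [314,89] [296].

4 memory blocks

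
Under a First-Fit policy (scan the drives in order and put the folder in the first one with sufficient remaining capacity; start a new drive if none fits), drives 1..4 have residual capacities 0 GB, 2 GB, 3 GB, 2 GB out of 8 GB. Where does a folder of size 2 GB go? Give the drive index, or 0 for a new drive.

Drives with room: drive 2 (2 GB), drive 3 (3 GB), drive 4 (2 GB).
The first with room is drive 2.

2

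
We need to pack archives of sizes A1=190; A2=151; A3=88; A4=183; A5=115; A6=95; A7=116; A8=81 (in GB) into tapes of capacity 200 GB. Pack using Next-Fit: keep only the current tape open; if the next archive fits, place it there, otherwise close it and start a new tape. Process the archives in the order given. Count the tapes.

7

A1 (190 GB) → tape 1 (remaining 10 GB)
A2 (151 GB) → tape 2 (remaining 49 GB)
A3 (88 GB) → tape 3 (remaining 112 GB)
A4 (183 GB) → tape 4 (remaining 17 GB)
A5 (115 GB) → tape 5 (remaining 85 GB)
A6 (95 GB) → tape 6 (remaining 105 GB)
A7 (116 GB) → tape 7 (remaining 84 GB)
A8 (81 GB) → tape 7 (remaining 3 GB)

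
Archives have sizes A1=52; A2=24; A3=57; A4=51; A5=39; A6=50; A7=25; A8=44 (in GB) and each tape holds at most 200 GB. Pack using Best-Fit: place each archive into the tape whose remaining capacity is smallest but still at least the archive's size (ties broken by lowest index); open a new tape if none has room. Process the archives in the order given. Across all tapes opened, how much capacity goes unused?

tape 1: place A1 (52 GB), 148 GB left
tape 1: place A2 (24 GB), 124 GB left
tape 1: place A3 (57 GB), 67 GB left
tape 1: place A4 (51 GB), 16 GB left
tape 2: place A5 (39 GB), 161 GB left
tape 2: place A6 (50 GB), 111 GB left
tape 2: place A7 (25 GB), 86 GB left
tape 2: place A8 (44 GB), 42 GB left
2 tapes × 200 GB = 400 GB; used 342 GB; unused 58 GB.

58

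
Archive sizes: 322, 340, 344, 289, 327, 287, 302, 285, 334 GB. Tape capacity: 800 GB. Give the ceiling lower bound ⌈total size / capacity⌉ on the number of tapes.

4 tapes

Total size = 322 + 340 + 344 + 289 + 327 + 287 + 302 + 285 + 334 = 2830 GB.
⌈2830 / 800⌉ = 4.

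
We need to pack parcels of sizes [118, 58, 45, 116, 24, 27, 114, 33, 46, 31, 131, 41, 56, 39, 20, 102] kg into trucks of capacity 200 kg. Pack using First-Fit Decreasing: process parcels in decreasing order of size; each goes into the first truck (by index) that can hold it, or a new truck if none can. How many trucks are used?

6

Sorted descending: 131, 118, 116, 114, 102, 58, 56, 46, 45, 41, 39, 33, 31, 27, 24, 20.
131 kg → truck 1 (remaining 69 kg)
118 kg → truck 2 (remaining 82 kg)
116 kg → truck 3 (remaining 84 kg)
114 kg → truck 4 (remaining 86 kg)
102 kg → truck 5 (remaining 98 kg)
58 kg → truck 1 (remaining 11 kg)
56 kg → truck 2 (remaining 26 kg)
46 kg → truck 3 (remaining 38 kg)
45 kg → truck 4 (remaining 41 kg)
41 kg → truck 4 (remaining 0 kg)
39 kg → truck 5 (remaining 59 kg)
33 kg → truck 3 (remaining 5 kg)
31 kg → truck 5 (remaining 28 kg)
27 kg → truck 5 (remaining 1 kg)
24 kg → truck 2 (remaining 2 kg)
20 kg → truck 6 (remaining 180 kg)
Final trucks: [131,58] [118,56,24] [116,46,33] [114,45,41] [102,39,31,27] [20].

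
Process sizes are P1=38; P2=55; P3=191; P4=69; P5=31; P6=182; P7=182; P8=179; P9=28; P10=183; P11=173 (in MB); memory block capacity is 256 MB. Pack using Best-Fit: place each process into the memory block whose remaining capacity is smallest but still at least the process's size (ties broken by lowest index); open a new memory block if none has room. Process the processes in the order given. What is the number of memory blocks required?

P1 (38 MB) → memory block 1 (remaining 218 MB)
P2 (55 MB) → memory block 1 (remaining 163 MB)
P3 (191 MB) → memory block 2 (remaining 65 MB)
P4 (69 MB) → memory block 1 (remaining 94 MB)
P5 (31 MB) → memory block 2 (remaining 34 MB)
P6 (182 MB) → memory block 3 (remaining 74 MB)
P7 (182 MB) → memory block 4 (remaining 74 MB)
P8 (179 MB) → memory block 5 (remaining 77 MB)
P9 (28 MB) → memory block 2 (remaining 6 MB)
P10 (183 MB) → memory block 6 (remaining 73 MB)
P11 (173 MB) → memory block 7 (remaining 83 MB)
Final memory blocks: [38,55,69] [191,31,28] [182] [182] [179] [183] [173].

7 memory blocks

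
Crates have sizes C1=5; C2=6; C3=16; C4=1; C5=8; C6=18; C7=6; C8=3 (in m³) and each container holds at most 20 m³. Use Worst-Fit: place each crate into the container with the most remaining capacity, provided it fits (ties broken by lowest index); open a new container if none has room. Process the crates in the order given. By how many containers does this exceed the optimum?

0

Worst-Fit: [5,6,1,8] [16] [18] [6,3] → 4 containers.
Total size 63 m³; any packing needs at least ⌈63/20⌉ = 4 containers.
So 4 is already optimal.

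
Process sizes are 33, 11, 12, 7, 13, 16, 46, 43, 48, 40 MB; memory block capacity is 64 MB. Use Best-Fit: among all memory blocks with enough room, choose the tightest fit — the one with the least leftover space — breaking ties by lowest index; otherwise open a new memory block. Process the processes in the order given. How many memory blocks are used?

33 MB → memory block 1 (remaining 31 MB)
11 MB → memory block 1 (remaining 20 MB)
12 MB → memory block 1 (remaining 8 MB)
7 MB → memory block 1 (remaining 1 MB)
13 MB → memory block 2 (remaining 51 MB)
16 MB → memory block 2 (remaining 35 MB)
46 MB → memory block 3 (remaining 18 MB)
43 MB → memory block 4 (remaining 21 MB)
48 MB → memory block 5 (remaining 16 MB)
40 MB → memory block 6 (remaining 24 MB)
Final memory blocks: [33,11,12,7] [13,16] [46] [43] [48] [40].

6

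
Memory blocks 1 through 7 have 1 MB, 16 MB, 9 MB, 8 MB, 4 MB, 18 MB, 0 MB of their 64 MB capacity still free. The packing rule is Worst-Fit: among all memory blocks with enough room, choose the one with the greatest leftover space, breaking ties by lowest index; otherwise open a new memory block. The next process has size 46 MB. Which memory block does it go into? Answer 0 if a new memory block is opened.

0

No memory block has ≥ 46 MB free, so a new memory block is opened.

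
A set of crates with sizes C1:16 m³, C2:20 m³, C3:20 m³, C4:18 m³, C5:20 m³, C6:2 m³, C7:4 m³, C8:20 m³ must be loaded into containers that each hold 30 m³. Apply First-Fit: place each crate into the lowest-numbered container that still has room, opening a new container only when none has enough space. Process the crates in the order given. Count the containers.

6

container 1: place C1 (16 m³), 14 m³ left
container 2: place C2 (20 m³), 10 m³ left
container 3: place C3 (20 m³), 10 m³ left
container 4: place C4 (18 m³), 12 m³ left
container 5: place C5 (20 m³), 10 m³ left
container 1: place C6 (2 m³), 12 m³ left
container 1: place C7 (4 m³), 8 m³ left
container 6: place C8 (20 m³), 10 m³ left
Final containers: [16,2,4] [20] [20] [18] [20] [20].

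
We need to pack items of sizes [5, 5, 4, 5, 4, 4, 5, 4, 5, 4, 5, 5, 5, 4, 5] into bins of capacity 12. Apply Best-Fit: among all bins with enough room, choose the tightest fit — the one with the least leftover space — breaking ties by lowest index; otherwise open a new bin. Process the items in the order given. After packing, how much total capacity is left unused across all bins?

15

5 → bin 1 (remaining 7)
5 → bin 1 (remaining 2)
4 → bin 2 (remaining 8)
5 → bin 2 (remaining 3)
4 → bin 3 (remaining 8)
4 → bin 3 (remaining 4)
5 → bin 4 (remaining 7)
4 → bin 3 (remaining 0)
5 → bin 4 (remaining 2)
4 → bin 5 (remaining 8)
5 → bin 5 (remaining 3)
5 → bin 6 (remaining 7)
5 → bin 6 (remaining 2)
4 → bin 7 (remaining 8)
5 → bin 7 (remaining 3)
7 bins × 12 = 84; used 69; unused 15.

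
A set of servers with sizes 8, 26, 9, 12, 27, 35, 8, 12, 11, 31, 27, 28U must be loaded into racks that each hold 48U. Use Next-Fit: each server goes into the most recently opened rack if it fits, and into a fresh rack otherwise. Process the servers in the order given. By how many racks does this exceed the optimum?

Next-Fit: [8,26,9] [12,27] [35,8] [12,11] [31] [27] [28] → 7 racks.
6 servers exceed 24U (half the capacity), and no two of those can share a rack, so at least 6 racks are needed.
An optimal packing achieves that bound: [35,12] [31,12] [28,11,9] [27,8,8] [27] [26] → 6 racks.
Excess: 7 − 6 = 1.

1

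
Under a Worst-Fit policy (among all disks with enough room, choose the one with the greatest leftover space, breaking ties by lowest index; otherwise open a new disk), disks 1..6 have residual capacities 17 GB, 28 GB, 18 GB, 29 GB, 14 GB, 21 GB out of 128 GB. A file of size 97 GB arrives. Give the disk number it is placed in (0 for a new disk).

No disk has ≥ 97 GB free, so a new disk is opened.

0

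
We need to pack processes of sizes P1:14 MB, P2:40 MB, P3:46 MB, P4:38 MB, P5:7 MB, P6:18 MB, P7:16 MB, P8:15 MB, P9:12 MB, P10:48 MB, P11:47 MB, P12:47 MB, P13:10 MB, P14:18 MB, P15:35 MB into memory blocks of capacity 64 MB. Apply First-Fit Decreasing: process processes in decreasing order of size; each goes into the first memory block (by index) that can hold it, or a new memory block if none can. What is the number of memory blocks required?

Sorted descending: 48, 47, 47, 46, 40, 38, 35, 18, 18, 16, 15, 14, 12, 10, 7.
48 MB → memory block 1 (remaining 16 MB)
47 MB → memory block 2 (remaining 17 MB)
47 MB → memory block 3 (remaining 17 MB)
46 MB → memory block 4 (remaining 18 MB)
40 MB → memory block 5 (remaining 24 MB)
38 MB → memory block 6 (remaining 26 MB)
35 MB → memory block 7 (remaining 29 MB)
18 MB → memory block 4 (remaining 0 MB)
18 MB → memory block 5 (remaining 6 MB)
16 MB → memory block 1 (remaining 0 MB)
15 MB → memory block 2 (remaining 2 MB)
14 MB → memory block 3 (remaining 3 MB)
12 MB → memory block 6 (remaining 14 MB)
10 MB → memory block 6 (remaining 4 MB)
7 MB → memory block 7 (remaining 22 MB)
Final memory blocks: [48,16] [47,15] [47,14] [46,18] [40,18] [38,12,10] [35,7].

7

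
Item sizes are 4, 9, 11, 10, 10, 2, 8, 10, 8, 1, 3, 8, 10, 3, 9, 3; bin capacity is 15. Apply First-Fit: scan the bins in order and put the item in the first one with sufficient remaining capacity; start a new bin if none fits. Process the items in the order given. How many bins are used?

4 → bin 1 (remaining 11)
9 → bin 1 (remaining 2)
11 → bin 2 (remaining 4)
10 → bin 3 (remaining 5)
10 → bin 4 (remaining 5)
2 → bin 1 (remaining 0)
8 → bin 5 (remaining 7)
10 → bin 6 (remaining 5)
8 → bin 7 (remaining 7)
1 → bin 2 (remaining 3)
3 → bin 2 (remaining 0)
8 → bin 8 (remaining 7)
10 → bin 9 (remaining 5)
3 → bin 3 (remaining 2)
9 → bin 10 (remaining 6)
3 → bin 4 (remaining 2)

10 bins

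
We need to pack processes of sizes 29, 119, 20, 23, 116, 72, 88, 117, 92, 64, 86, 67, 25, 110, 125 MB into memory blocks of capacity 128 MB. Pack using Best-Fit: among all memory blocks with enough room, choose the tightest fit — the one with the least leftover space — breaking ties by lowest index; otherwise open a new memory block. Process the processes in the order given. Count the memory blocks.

Put 29 MB in memory block 1; 99 MB remain.
Put 119 MB in memory block 2; 9 MB remain.
Put 20 MB in memory block 1; 79 MB remain.
Put 23 MB in memory block 1; 56 MB remain.
Put 116 MB in memory block 3; 12 MB remain.
Put 72 MB in memory block 4; 56 MB remain.
Put 88 MB in memory block 5; 40 MB remain.
Put 117 MB in memory block 6; 11 MB remain.
Put 92 MB in memory block 7; 36 MB remain.
Put 64 MB in memory block 8; 64 MB remain.
Put 86 MB in memory block 9; 42 MB remain.
Put 67 MB in memory block 10; 61 MB remain.
Put 25 MB in memory block 7; 11 MB remain.
Put 110 MB in memory block 11; 18 MB remain.
Put 125 MB in memory block 12; 3 MB remain.

12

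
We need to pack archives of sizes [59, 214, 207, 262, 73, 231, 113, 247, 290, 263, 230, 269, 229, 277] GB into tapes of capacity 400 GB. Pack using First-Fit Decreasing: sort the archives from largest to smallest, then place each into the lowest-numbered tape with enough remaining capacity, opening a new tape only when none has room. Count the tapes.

11 tapes

Sorted descending: 290, 277, 269, 263, 262, 247, 231, 230, 229, 214, 207, 113, 73, 59.
290 GB → tape 1 (remaining 110 GB)
277 GB → tape 2 (remaining 123 GB)
269 GB → tape 3 (remaining 131 GB)
263 GB → tape 4 (remaining 137 GB)
262 GB → tape 5 (remaining 138 GB)
247 GB → tape 6 (remaining 153 GB)
231 GB → tape 7 (remaining 169 GB)
230 GB → tape 8 (remaining 170 GB)
229 GB → tape 9 (remaining 171 GB)
214 GB → tape 10 (remaining 186 GB)
207 GB → tape 11 (remaining 193 GB)
113 GB → tape 2 (remaining 10 GB)
73 GB → tape 1 (remaining 37 GB)
59 GB → tape 3 (remaining 72 GB)
Final tapes: [290,73] [277,113] [269,59] [263] [262] [247] [231] [230] [229] [214] [207].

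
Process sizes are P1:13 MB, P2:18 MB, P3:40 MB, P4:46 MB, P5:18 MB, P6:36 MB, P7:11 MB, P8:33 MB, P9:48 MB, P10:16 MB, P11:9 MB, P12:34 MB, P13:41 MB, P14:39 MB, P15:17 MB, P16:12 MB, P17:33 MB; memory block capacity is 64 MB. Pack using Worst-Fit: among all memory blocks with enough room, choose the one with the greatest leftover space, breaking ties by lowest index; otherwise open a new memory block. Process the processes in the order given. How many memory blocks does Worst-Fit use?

10 memory blocks

Put P1 (13 MB) in memory block 1; 51 MB remain.
Put P2 (18 MB) in memory block 1; 33 MB remain.
Put P3 (40 MB) in memory block 2; 24 MB remain.
Put P4 (46 MB) in memory block 3; 18 MB remain.
Put P5 (18 MB) in memory block 1; 15 MB remain.
Put P6 (36 MB) in memory block 4; 28 MB remain.
Put P7 (11 MB) in memory block 4; 17 MB remain.
Put P8 (33 MB) in memory block 5; 31 MB remain.
Put P9 (48 MB) in memory block 6; 16 MB remain.
Put P10 (16 MB) in memory block 5; 15 MB remain.
Put P11 (9 MB) in memory block 2; 15 MB remain.
Put P12 (34 MB) in memory block 7; 30 MB remain.
Put P13 (41 MB) in memory block 8; 23 MB remain.
Put P14 (39 MB) in memory block 9; 25 MB remain.
Put P15 (17 MB) in memory block 7; 13 MB remain.
Put P16 (12 MB) in memory block 9; 13 MB remain.
Put P17 (33 MB) in memory block 10; 31 MB remain.
Final memory blocks: [13,18,18] [40,9] [46] [36,11] [33,16] [48] [34,17] [41] [39,12] [33].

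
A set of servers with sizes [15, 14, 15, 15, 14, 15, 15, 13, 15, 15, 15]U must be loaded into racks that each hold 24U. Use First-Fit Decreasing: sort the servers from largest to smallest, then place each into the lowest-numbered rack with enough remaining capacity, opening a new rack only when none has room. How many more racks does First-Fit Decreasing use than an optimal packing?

0

First-Fit Decreasing: [15] [15] [15] [15] [15] [15] [15] [15] [14] [14] [13] → 11 racks.
11 servers exceed 12U (half the capacity), and no two of those can share a rack, so at least 11 racks are needed.
So 11 is already optimal.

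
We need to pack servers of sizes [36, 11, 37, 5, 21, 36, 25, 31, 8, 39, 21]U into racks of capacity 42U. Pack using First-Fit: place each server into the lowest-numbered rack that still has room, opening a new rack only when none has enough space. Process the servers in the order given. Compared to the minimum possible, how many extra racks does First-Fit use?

First-Fit: [36,5] [11,21,8] [37] [36] [25] [31] [39] [21] → 8 racks.
Total size 270U; any packing needs at least ⌈270/42⌉ = 7 racks.
An optimal packing achieves that bound: [39] [37,5] [36] [36] [31,11] [25,8] [21,21] → 7 racks.
Excess: 8 − 7 = 1.

1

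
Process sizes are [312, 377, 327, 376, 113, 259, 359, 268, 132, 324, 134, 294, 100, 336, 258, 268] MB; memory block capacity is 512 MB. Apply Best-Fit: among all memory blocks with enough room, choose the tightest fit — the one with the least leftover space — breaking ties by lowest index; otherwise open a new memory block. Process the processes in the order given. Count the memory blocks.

memory block 1: place 312 MB, 200 MB left
memory block 2: place 377 MB, 135 MB left
memory block 3: place 327 MB, 185 MB left
memory block 4: place 376 MB, 136 MB left
memory block 2: place 113 MB, 22 MB left
memory block 5: place 259 MB, 253 MB left
memory block 6: place 359 MB, 153 MB left
memory block 7: place 268 MB, 244 MB left
memory block 4: place 132 MB, 4 MB left
memory block 8: place 324 MB, 188 MB left
memory block 6: place 134 MB, 19 MB left
memory block 9: place 294 MB, 218 MB left
memory block 3: place 100 MB, 85 MB left
memory block 10: place 336 MB, 176 MB left
memory block 11: place 258 MB, 254 MB left
memory block 12: place 268 MB, 244 MB left
Final memory blocks: [312] [377,113] [327,100] [376,132] [259] [359,134] [268] [324] [294] [336] [258] [268].

12 memory blocks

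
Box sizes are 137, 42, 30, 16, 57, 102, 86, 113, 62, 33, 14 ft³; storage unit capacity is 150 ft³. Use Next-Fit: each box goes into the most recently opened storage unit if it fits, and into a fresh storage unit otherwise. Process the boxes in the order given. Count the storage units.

6

137 ft³ → storage unit 1 (remaining 13 ft³)
42 ft³ → storage unit 2 (remaining 108 ft³)
30 ft³ → storage unit 2 (remaining 78 ft³)
16 ft³ → storage unit 2 (remaining 62 ft³)
57 ft³ → storage unit 2 (remaining 5 ft³)
102 ft³ → storage unit 3 (remaining 48 ft³)
86 ft³ → storage unit 4 (remaining 64 ft³)
113 ft³ → storage unit 5 (remaining 37 ft³)
62 ft³ → storage unit 6 (remaining 88 ft³)
33 ft³ → storage unit 6 (remaining 55 ft³)
14 ft³ → storage unit 6 (remaining 41 ft³)
Final storage units: [137] [42,30,16,57] [102] [86] [113] [62,33,14].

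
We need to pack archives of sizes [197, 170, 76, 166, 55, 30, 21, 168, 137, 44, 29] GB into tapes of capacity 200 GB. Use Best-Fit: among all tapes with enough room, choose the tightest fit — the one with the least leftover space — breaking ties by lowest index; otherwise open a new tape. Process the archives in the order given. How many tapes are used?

6

Put 197 GB in tape 1; 3 GB remain.
Put 170 GB in tape 2; 30 GB remain.
Put 76 GB in tape 3; 124 GB remain.
Put 166 GB in tape 4; 34 GB remain.
Put 55 GB in tape 3; 69 GB remain.
Put 30 GB in tape 2; 0 GB remain.
Put 21 GB in tape 4; 13 GB remain.
Put 168 GB in tape 5; 32 GB remain.
Put 137 GB in tape 6; 63 GB remain.
Put 44 GB in tape 6; 19 GB remain.
Put 29 GB in tape 5; 3 GB remain.
Final tapes: [197] [170,30] [76,55] [166,21] [168,29] [137,44].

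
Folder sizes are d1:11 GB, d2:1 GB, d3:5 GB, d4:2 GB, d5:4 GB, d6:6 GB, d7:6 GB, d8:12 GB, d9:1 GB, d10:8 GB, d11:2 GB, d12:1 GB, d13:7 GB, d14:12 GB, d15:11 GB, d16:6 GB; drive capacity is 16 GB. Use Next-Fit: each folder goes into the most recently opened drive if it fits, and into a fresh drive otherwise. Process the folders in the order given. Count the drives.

9 drives

Put d1 (11 GB) in drive 1; 5 GB remain.
Put d2 (1 GB) in drive 1; 4 GB remain.
Put d3 (5 GB) in drive 2; 11 GB remain.
Put d4 (2 GB) in drive 2; 9 GB remain.
Put d5 (4 GB) in drive 2; 5 GB remain.
Put d6 (6 GB) in drive 3; 10 GB remain.
Put d7 (6 GB) in drive 3; 4 GB remain.
Put d8 (12 GB) in drive 4; 4 GB remain.
Put d9 (1 GB) in drive 4; 3 GB remain.
Put d10 (8 GB) in drive 5; 8 GB remain.
Put d11 (2 GB) in drive 5; 6 GB remain.
Put d12 (1 GB) in drive 5; 5 GB remain.
Put d13 (7 GB) in drive 6; 9 GB remain.
Put d14 (12 GB) in drive 7; 4 GB remain.
Put d15 (11 GB) in drive 8; 5 GB remain.
Put d16 (6 GB) in drive 9; 10 GB remain.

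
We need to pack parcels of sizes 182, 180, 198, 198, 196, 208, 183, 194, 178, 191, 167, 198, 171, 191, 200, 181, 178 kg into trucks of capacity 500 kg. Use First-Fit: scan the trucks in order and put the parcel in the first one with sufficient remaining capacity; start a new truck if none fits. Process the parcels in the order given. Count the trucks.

182 kg → truck 1 (remaining 318 kg)
180 kg → truck 1 (remaining 138 kg)
198 kg → truck 2 (remaining 302 kg)
198 kg → truck 2 (remaining 104 kg)
196 kg → truck 3 (remaining 304 kg)
208 kg → truck 3 (remaining 96 kg)
183 kg → truck 4 (remaining 317 kg)
194 kg → truck 4 (remaining 123 kg)
178 kg → truck 5 (remaining 322 kg)
191 kg → truck 5 (remaining 131 kg)
167 kg → truck 6 (remaining 333 kg)
198 kg → truck 6 (remaining 135 kg)
171 kg → truck 7 (remaining 329 kg)
191 kg → truck 7 (remaining 138 kg)
200 kg → truck 8 (remaining 300 kg)
181 kg → truck 8 (remaining 119 kg)
178 kg → truck 9 (remaining 322 kg)

9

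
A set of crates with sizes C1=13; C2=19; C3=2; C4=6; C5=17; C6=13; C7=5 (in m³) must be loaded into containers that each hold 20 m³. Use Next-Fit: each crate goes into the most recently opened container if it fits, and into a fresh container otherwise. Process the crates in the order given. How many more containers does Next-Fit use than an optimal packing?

1

Next-Fit: [13] [19] [2,6] [17] [13,5] → 5 containers.
Total size 75 m³; any packing needs at least ⌈75/20⌉ = 4 containers.
An optimal packing achieves that bound: [19] [17,2] [13,6] [13,5] → 4 containers.
Excess: 5 − 4 = 1.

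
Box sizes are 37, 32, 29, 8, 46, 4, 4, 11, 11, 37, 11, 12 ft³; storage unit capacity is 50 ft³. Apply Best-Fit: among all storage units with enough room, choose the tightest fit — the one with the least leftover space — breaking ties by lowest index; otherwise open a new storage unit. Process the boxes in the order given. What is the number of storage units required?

37 ft³ → storage unit 1 (remaining 13 ft³)
32 ft³ → storage unit 2 (remaining 18 ft³)
29 ft³ → storage unit 3 (remaining 21 ft³)
8 ft³ → storage unit 1 (remaining 5 ft³)
46 ft³ → storage unit 4 (remaining 4 ft³)
4 ft³ → storage unit 4 (remaining 0 ft³)
4 ft³ → storage unit 1 (remaining 1 ft³)
11 ft³ → storage unit 2 (remaining 7 ft³)
11 ft³ → storage unit 3 (remaining 10 ft³)
37 ft³ → storage unit 5 (remaining 13 ft³)
11 ft³ → storage unit 5 (remaining 2 ft³)
12 ft³ → storage unit 6 (remaining 38 ft³)
Final storage units: [37,8,4] [32,11] [29,11] [46,4] [37,11] [12].

6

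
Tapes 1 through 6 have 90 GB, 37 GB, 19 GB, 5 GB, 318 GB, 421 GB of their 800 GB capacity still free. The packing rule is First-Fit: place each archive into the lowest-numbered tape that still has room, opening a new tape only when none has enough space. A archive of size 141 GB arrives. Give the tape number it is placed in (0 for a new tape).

Tapes with room: tape 5 (318 GB), tape 6 (421 GB).
The first with room is tape 5.

5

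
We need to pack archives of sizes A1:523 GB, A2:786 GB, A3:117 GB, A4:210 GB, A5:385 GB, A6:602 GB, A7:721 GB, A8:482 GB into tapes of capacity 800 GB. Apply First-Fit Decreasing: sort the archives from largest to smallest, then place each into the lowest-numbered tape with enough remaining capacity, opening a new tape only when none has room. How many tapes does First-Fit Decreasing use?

Sorted descending: 786, 721, 602, 523, 482, 385, 210, 117.
tape 1: place 786 GB, 14 GB left
tape 2: place 721 GB, 79 GB left
tape 3: place 602 GB, 198 GB left
tape 4: place 523 GB, 277 GB left
tape 5: place 482 GB, 318 GB left
tape 6: place 385 GB, 415 GB left
tape 4: place 210 GB, 67 GB left
tape 3: place 117 GB, 81 GB left
Final tapes: [786] [721] [602,117] [523,210] [482] [385].

6 tapes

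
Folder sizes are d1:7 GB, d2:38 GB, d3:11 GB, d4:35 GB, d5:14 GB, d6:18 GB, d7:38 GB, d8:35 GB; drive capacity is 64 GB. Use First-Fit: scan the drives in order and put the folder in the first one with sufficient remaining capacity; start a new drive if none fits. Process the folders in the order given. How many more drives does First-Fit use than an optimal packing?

First-Fit: [7,38,11] [35,14] [18,38] [35] → 4 drives.
Total size 196 GB; any packing needs at least ⌈196/64⌉ = 4 drives.
So 4 is already optimal.

0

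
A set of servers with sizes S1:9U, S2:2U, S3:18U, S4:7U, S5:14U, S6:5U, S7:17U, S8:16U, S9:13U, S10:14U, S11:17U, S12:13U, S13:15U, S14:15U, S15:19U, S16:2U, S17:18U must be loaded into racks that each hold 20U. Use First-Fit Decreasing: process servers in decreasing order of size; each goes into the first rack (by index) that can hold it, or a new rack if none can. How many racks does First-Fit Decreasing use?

Sorted descending: 19, 18, 18, 17, 17, 16, 15, 15, 14, 14, 13, 13, 9, 7, 5, 2, 2.
19U → rack 1 (remaining 1U)
18U → rack 2 (remaining 2U)
18U → rack 3 (remaining 2U)
17U → rack 4 (remaining 3U)
17U → rack 5 (remaining 3U)
16U → rack 6 (remaining 4U)
15U → rack 7 (remaining 5U)
15U → rack 8 (remaining 5U)
14U → rack 9 (remaining 6U)
14U → rack 10 (remaining 6U)
13U → rack 11 (remaining 7U)
13U → rack 12 (remaining 7U)
9U → rack 13 (remaining 11U)
7U → rack 11 (remaining 0U)
5U → rack 7 (remaining 0U)
2U → rack 2 (remaining 0U)
2U → rack 3 (remaining 0U)
Final racks: [19] [18,2] [18,2] [17] [17] [16] [15,5] [15] [14] [14] [13,7] [13] [9].

13 racks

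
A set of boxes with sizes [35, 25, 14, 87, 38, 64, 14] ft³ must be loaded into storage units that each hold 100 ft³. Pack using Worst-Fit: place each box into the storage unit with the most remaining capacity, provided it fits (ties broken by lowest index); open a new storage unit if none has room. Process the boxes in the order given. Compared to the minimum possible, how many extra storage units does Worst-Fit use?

Worst-Fit: [35,25,14] [87] [38,14] [64] → 4 storage units.
Total size 277 ft³; any packing needs at least ⌈277/100⌉ = 3 storage units.
An optimal packing achieves that bound: [87] [64,35] [38,25,14,14] → 3 storage units.
Excess: 4 − 3 = 1.

1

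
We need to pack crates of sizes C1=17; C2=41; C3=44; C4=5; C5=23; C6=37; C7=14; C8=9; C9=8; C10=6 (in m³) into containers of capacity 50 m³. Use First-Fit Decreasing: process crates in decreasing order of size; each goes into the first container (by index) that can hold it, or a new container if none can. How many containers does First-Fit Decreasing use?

5 containers

Sorted descending: 44, 41, 37, 23, 17, 14, 9, 8, 6, 5.
44 m³ → container 1 (remaining 6 m³)
41 m³ → container 2 (remaining 9 m³)
37 m³ → container 3 (remaining 13 m³)
23 m³ → container 4 (remaining 27 m³)
17 m³ → container 4 (remaining 10 m³)
14 m³ → container 5 (remaining 36 m³)
9 m³ → container 2 (remaining 0 m³)
8 m³ → container 3 (remaining 5 m³)
6 m³ → container 1 (remaining 0 m³)
5 m³ → container 3 (remaining 0 m³)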